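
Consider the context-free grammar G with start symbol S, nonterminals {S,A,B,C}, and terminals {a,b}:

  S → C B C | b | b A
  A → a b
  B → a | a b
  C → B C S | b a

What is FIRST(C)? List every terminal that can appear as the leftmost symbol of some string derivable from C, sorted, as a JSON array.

FIRST iteration:
[1]
  A via A→a b: +{a}
  B via B→a: +{a}
  C via C→B C S: +{a}
  C via C→b a: +{b}
  S via S→C B C: +{a,b}
  FIRST(S)={a,b}  FIRST(A)={a}  FIRST(B)={a}  FIRST(C)={a,b}
[2] (no change)
  FIRST(S)={a,b}  FIRST(A)={a}  FIRST(B)={a}  FIRST(C)={a,b}

FIRST(C) = ["a", "b"]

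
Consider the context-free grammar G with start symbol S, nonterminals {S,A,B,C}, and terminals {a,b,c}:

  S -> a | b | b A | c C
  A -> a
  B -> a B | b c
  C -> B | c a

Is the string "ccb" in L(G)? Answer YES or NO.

Convert to CNF:
  S -> T1 A | T2 C | a | b
  A -> a
  B -> T0 B | T1 T2
  C -> T0 B | T1 T2 | T2 T0
  T0 -> a
  T1 -> b
  T2 -> c

CYK fill:
  cell(0,0) c: {T2}  orig:{}
  cell(1,1) c: {T2}  orig:{}
  cell(2,2) b: {S,T1}  orig:{S}
  cell(0,1) cc: ∅
  cell(1,2) cb: ∅
  cell(0,2) ccb: ∅

S ∉ T[0,2] ⇒ NO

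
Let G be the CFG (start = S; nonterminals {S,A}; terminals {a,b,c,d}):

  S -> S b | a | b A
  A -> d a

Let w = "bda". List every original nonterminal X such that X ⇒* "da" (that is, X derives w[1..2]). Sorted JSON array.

Convert to CNF:
  S -> S T2 | T2 A | a
  A -> T0 T1
  T0 -> d
  T1 -> a
  T2 -> b

CYK fill (cells [i..j] with 1 ≤ i ≤ j ≤ 2 only):
  [1..1]={T0}  "d"  orig:{}
  [2..2]={S,T1}  "a"  orig:{S}
  [1..2]={A}  "da"

Original NTs in T[1,2] deriving "da": ["A"]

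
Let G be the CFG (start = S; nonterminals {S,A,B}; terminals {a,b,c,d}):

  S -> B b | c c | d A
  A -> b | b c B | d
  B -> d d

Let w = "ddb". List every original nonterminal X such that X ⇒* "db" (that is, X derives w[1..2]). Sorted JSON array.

CNF form of G:
  S -> B T0 | T1 T1 | T2 A
  A -> T0 X3 | b | d
  B -> T2 T2
  T0 -> b
  T1 -> c
  T2 -> d
  X3 -> T1 B

CYK fill (cells [i..j] with 1 ≤ i ≤ j ≤ 2 only):
  [1..1]={A,T2}  "d"  orig:{A}
  [2..2]={A,T0}  "b"  orig:{A}
  [1..2]={S}  "db"

Original NTs in T[1,2] deriving "db": ["S"]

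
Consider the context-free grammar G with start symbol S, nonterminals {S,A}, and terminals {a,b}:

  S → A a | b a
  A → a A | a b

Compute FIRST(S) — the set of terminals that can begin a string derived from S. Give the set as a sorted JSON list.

FIRST sets, iterate to fixpoint:
pass 1:
  A via A→a A: +{a}
  S via S→A a: +{a}
  S via S→b a: +{b}
  FIRST(S)={a,b}  FIRST(A)={a}
pass 2: — fixpoint
  FIRST(S)={a,b}  FIRST(A)={a}

FIRST(S) = ["a", "b"]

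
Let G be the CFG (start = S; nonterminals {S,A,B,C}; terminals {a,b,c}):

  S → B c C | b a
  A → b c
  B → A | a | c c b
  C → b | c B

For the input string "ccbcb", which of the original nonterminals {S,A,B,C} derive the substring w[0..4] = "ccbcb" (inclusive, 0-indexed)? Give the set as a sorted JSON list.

Convert to CNF:
  S -> B X4 | T0 T2
  A -> T0 T1
  B -> T0 T1 | T1 X3 | a
  C -> T1 B | b
  T0 -> b
  T1 -> c
  T2 -> a
  X3 -> T1 T0
  X4 -> T1 C

CYK fill (cells [i..j] with 0 ≤ i ≤ j ≤ 4 only):
  cell(0,0) c: {T1}  orig:{}
  cell(1,1) c: {T1}  orig:{}
  cell(2,2) b: {C,T0}  orig:{C}
  cell(3,3) c: {T1}  orig:{}
  cell(4,4) b: {C,T0}  orig:{C}
  cell(0,1) cc: ∅
  cell(1,2) cb: {X3,X4}  orig:{}
  cell(2,3) bc: {A,B}
  cell(3,4) cb: {X3,X4}  orig:{}
  cell(0,2) ccb: {B}
  cell(1,3) cbc: {C}
  cell(2,4) bcb: ∅
  cell(0,3) ccbc: {X4}  orig:{}
  cell(1,4) cbcb: ∅
  cell(0,4) ccbcb: {S}

Original NTs in T[0,4] deriving "ccbcb": ["S"]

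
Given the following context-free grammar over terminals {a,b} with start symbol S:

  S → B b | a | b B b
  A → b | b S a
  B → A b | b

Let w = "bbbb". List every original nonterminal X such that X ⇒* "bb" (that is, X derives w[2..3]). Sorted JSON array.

CNF form of G:
  S -> B T0 | T0 X3 | a
  A -> T0 X2 | b
  B -> A T0 | b
  T0 -> b
  T1 -> a
  X2 -> S T1
  X3 -> B T0

CYK table (by increasing span), restricted to cells inside w[2..3]:
  cell(2,2) b: {A,B,T0}  orig:{A,B}
  cell(3,3) b: {A,B,T0}  orig:{A,B}
  cell(2,3) bb: {B,S,X3}  orig:{B,S}

Original NTs in T[2,3] deriving "bb": ["B", "S"]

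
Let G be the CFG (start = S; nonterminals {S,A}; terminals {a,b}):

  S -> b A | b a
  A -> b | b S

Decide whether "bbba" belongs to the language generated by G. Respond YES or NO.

Convert to CNF:
  S -> T0 A | T0 T1
  A -> T0 S | b
  T0 -> b
  T1 -> a

CYK fill:
  [0..0]={A,T0}  "b"  orig:{A}
  [1..1]={A,T0}  "b"  orig:{A}
  [2..2]={A,T0}  "b"  orig:{A}
  [3..3]={T1}  "a"  orig:{}
  [0..1]={S}  "bb"
  [1..2]={S}  "bb"
  [2..3]={S}  "ba"
  [0..2]={A}  "bbb"
  [1..3]={A}  "bba"
  [0..3]={S}  "bbba"

S ∈ T[0,3] ⇒ YES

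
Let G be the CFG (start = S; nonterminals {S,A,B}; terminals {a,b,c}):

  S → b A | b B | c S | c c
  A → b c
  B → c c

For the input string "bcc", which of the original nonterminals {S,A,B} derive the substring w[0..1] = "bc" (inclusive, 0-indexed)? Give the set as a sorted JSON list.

Convert to CNF:
  S -> T0 A | T0 B | T1 S | T1 T1
  A -> T0 T1
  B -> T1 T1
  T0 -> b
  T1 -> c

CYK table (by increasing span), restricted to cells inside w[0..1]:
  [0..0]={T0}  "b"  orig:{}
  [1..1]={T1}  "c"  orig:{}
  [0..1]={A}  "bc"

Original NTs in T[0,1] deriving "bc": ["A"]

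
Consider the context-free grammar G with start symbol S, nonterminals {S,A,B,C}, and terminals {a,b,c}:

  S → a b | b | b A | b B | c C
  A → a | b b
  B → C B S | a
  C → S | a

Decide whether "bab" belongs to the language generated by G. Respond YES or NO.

CNF form of G:
  S -> T0 A | T0 B | T1 T0 | T2 C | b
  A -> T0 T0 | a
  B -> C X3 | a
  C -> T0 A | T0 B | T1 T0 | T2 C | a | b
  T0 -> b
  T1 -> a
  T2 -> c
  X3 -> B S

CYK table (by increasing span):
  [0..0]={C,S,T0}  "b"  orig:{C,S}
  [1..1]={A,B,C,T1}  "a"  orig:{A,B,C}
  [2..2]={C,S,T0}  "b"  orig:{C,S}
  [0..1]={C,S}  "ba"
  [1..2]={C,S,X3}  "ab"  orig:{C,S}
  [0..2]={B}  "bab"

S ∉ T[0,2] ⇒ NO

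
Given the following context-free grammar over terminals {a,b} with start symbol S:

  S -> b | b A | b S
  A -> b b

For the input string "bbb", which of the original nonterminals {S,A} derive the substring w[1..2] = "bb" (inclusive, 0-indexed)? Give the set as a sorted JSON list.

Convert to CNF:
  S -> T0 A | T0 S | b
  A -> T0 T0
  T0 -> b

Fill CYK table bottom-up — only the sub-triangle for w[1..2]:
  T[1,1] 'b' = {S,T0}  orig:{S}
  T[2,2] 'b' = {S,T0}  orig:{S}
  T[1,2] 'bb' = {A,S}

Original NTs in T[1,2] deriving "bb": ["A", "S"]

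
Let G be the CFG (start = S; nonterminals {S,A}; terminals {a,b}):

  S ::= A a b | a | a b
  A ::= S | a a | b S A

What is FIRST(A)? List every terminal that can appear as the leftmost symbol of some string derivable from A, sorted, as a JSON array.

Compute FIRST by fixpoint:
[1]
  A via A→a a: +{a}
  A via A→b S A: +{b}
  S via S→A a b: +{a,b}
  S: {a,b}  A: {a,b}
[2] — fixpoint
  S: {a,b}  A: {a,b}

FIRST(A) = ["a", "b"]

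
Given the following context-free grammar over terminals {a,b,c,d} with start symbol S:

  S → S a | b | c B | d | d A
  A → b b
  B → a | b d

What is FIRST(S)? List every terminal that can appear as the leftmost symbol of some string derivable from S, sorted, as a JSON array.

FIRST sets, iterate to fixpoint:
iter 1:
  A via A→b b: +{b}
  B via B→a: +{a}
  B via B→b d: +{b}
  S via S→b: +{b}
  S via S→c B: +{c}
  S via S→d: +{d}
  FIRST(S)={b,c,d}  FIRST(A)={b}  FIRST(B)={a,b}
iter 2: — fixpoint
  FIRST(S)={b,c,d}  FIRST(A)={b}  FIRST(B)={a,b}

FIRST(S) = ["b", "c", "d"]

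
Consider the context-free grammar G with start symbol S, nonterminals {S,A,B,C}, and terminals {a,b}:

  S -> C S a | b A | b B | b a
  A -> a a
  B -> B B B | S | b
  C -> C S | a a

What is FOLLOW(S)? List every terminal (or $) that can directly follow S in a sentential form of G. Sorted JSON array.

Compute FIRST by fixpoint:
[1]
  A via A→a a: +{a}
  B via B→b: +{b}
  C via C→a a: +{a}
  S via S→C S a: +{a}
  S via S→b A: +{b}
  S: {a,b}  A: {a}  B: {b}  C: {a}
[2]
  B via B→S: +{a}
  S: {a,b}  A: {a}  B: {a,b}  C: {a}
[3] (no change)
  S: {a,b}  A: {a}  B: {a,b}  C: {a}

FOLLOW sets:
initialize: $ ∈ FOLLOW(S)
[1]
  B→B B B: FOLLOW(B) ⊇ FIRST(B) = {a,b}; new: +{a,b}
  B→S: FOLLOW(S) ⊇ FOLLOW(B) ⊇ {a,b}; new: +{a,b}
  C→C S: FOLLOW(C) ⊇ FIRST(S) = {a,b}; new: +{a,b}
  S→b A: FOLLOW(A) ⊇ FOLLOW(S) ⊇ {$,a,b}; new: +{$,a,b}
  S→b B: FOLLOW(B) ⊇ FOLLOW(S) ⊇ {$,a,b}; new: +{$}
  FOLLOW(S)={$,a,b}  FOLLOW(A)={$,a,b}  FOLLOW(B)={$,a,b}  FOLLOW(C)={a,b}
[2] — fixpoint
  FOLLOW(S)={$,a,b}  FOLLOW(A)={$,a,b}  FOLLOW(B)={$,a,b}  FOLLOW(C)={a,b}

FOLLOW(S) = ["$", "a", "b"]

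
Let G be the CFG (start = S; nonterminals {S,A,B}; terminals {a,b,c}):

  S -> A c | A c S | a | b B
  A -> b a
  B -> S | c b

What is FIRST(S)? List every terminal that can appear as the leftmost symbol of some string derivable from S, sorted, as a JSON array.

FIRST iteration:
round 1:
  A via A→b a: +{b}
  B via B→c b: +{c}
  S via S→A c: +{b}
  S via S→a: +{a}
  FIRST[S]={a,b}  FIRST[A]={b}  FIRST[B]={c}
round 2:
  B via B→S: +{a,b}
  FIRST[S]={a,b}  FIRST[A]={b}  FIRST[B]={a,b,c}
round 3: (stable)
  FIRST[S]={a,b}  FIRST[A]={b}  FIRST[B]={a,b,c}

FIRST(S) = ["a", "b"]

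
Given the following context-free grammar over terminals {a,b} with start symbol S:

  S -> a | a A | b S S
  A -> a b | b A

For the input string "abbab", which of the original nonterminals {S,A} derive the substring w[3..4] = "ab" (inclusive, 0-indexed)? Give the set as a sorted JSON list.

CNF form of G:
  S -> T0 A | T1 X2 | a
  A -> T0 T1 | T1 A
  T0 -> a
  T1 -> b
  X2 -> S S

CYK fill, restricted to cells inside w[3..4]:
  T[3,3] 'a' = {S,T0}  orig:{S}
  T[4,4] 'b' = {T1}  orig:{}
  T[3,4] 'ab' = {A}

Original NTs in T[3,4] deriving "ab": ["A"]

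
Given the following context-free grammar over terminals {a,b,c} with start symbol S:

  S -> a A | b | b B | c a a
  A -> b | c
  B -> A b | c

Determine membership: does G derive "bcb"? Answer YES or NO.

Convert to CNF:
  S -> T0 B | T1 A | T2 X3 | b
  A -> b | c
  B -> A T0 | c
  T0 -> b
  T1 -> a
  T2 -> c
  X3 -> T1 T1

CYK fill:
  T[0,0] 'b' = {A,S,T0}  orig:{A,S}
  T[1,1] 'c' = {A,B,T2}  orig:{A,B}
  T[2,2] 'b' = {A,S,T0}  orig:{A,S}
  T[0,1] 'bc' = {S}
  T[1,2] 'cb' = {B}
  T[0,2] 'bcb' = {S}

S ∈ T[0,2] ⇒ YES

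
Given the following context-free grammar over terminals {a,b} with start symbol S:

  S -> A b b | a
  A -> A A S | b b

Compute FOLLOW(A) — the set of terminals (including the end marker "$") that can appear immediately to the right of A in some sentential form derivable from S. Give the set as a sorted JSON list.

Compute FIRST by fixpoint:
iter 1:
  A via A→b b: +{b}
  S via S→A b b: +{b}
  S via S→a: +{a}
  S: {a,b}  A: {b}
iter 2: (stable)
  S: {a,b}  A: {b}

FOLLOW sets:
FOLLOW(S) := {$}
iter 1:
  A→A A S: FOLLOW(A) ⊇ FIRST(A) = {b}; new: +{b}
  A→A A S: FOLLOW(A) ⊇ FIRST(S) = {a,b}; new: +{a}
  A→A A S: FOLLOW(S) ⊇ FOLLOW(A) ⊇ {a,b}; new: +{a,b}
  FOLLOW[S]={$,a,b}  FOLLOW[A]={a,b}
iter 2: done
  FOLLOW[S]={$,a,b}  FOLLOW[A]={a,b}

FOLLOW(A) = ["a", "b"]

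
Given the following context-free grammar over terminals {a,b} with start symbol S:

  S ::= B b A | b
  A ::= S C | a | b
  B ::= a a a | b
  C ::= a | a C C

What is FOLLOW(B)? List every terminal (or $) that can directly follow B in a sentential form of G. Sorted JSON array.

FIRST sets, iterate to fixpoint:
iter 1:
  A via A→a: +{a}
  A via A→b: +{b}
  B via B→a a a: +{a}
  B via B→b: +{b}
  C via C→a: +{a}
  S via S→B b A: +{a,b}
  FIRST[S]={a,b}  FIRST[A]={a,b}  FIRST[B]={a,b}  FIRST[C]={a}
iter 2: (no change)
  FIRST[S]={a,b}  FIRST[A]={a,b}  FIRST[B]={a,b}  FIRST[C]={a}

Compute FOLLOW by fixpoint:
seed FOLLOW(S) with $
iter 1:
  A→S C: FOLLOW(S) ⊇ FIRST(C) = {a}; new: +{a}
  C→a C C: FOLLOW(C) ⊇ FIRST(C) = {a}; new: +{a}
  S→B b A: FOLLOW(B) ⊇ FIRST(b) = {b}; new: +{b}
  S→B b A: FOLLOW(A) ⊇ FOLLOW(S) ⊇ {$,a}; new: +{$,a}
  S: {$,a}  A: {$,a}  B: {b}  C: {a}
iter 2:
  A→S C: FOLLOW(C) ⊇ FOLLOW(A) ⊇ {$,a}; new: +{$}
  S: {$,a}  A: {$,a}  B: {b}  C: {$,a}
iter 3: (no change)
  S: {$,a}  A: {$,a}  B: {b}  C: {$,a}

FOLLOW(B) = ["b"]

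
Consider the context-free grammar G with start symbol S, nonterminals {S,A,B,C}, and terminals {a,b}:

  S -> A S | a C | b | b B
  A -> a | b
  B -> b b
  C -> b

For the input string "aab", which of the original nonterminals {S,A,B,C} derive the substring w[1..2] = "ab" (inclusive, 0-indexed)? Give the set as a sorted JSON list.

Convert to CNF:
  S -> A S | T0 B | T1 C | b
  A -> a | b
  B -> T0 T0
  C -> b
  T0 -> b
  T1 -> a

Fill CYK table bottom-up, restricted to cells inside w[1..2]:
  [1..1]={A,T1}  "a"  orig:{A}
  [2..2]={A,C,S,T0}  "b"  orig:{A,C,S}
  [1..2]={S}  "ab"

Original NTs in T[1,2] deriving "ab": ["S"]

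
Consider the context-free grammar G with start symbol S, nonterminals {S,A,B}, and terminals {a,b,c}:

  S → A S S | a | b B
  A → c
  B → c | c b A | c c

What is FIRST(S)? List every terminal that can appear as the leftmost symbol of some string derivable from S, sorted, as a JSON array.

Compute FIRST by fixpoint:
iter 1:
  A via A→c: +{c}
  B via B→c: +{c}
  S via S→A S S: +{c}
  S via S→a: +{a}
  S via S→b B: +{b}
  FIRST[S]={a,b,c}  FIRST[A]={c}  FIRST[B]={c}
iter 2: — fixpoint
  FIRST[S]={a,b,c}  FIRST[A]={c}  FIRST[B]={c}

FIRST(S) = ["a", "b", "c"]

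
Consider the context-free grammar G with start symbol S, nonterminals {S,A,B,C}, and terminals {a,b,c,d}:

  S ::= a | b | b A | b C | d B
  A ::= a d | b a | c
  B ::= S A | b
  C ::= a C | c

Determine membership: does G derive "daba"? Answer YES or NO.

Convert to CNF:
  S -> T1 B | T2 A | T2 C | a | b
  A -> T0 T1 | T2 T0 | c
  B -> S A | b
  C -> T0 C | c
  T0 -> a
  T1 -> d
  T2 -> b

CYK table (by increasing span):
  T[0,0] 'd' = {T1}  orig:{}
  T[1,1] 'a' = {S,T0}  orig:{S}
  T[2,2] 'b' = {B,S,T2}  orig:{B,S}
  T[3,3] 'a' = {S,T0}  orig:{S}
  T[0,1] 'da' = ∅
  T[1,2] 'ab' = ∅
  T[2,3] 'ba' = {A}
  T[0,2] 'dab' = ∅
  T[1,3] 'aba' = {B}
  T[0,3] 'daba' = {S}

S ∈ T[0,3] ⇒ YES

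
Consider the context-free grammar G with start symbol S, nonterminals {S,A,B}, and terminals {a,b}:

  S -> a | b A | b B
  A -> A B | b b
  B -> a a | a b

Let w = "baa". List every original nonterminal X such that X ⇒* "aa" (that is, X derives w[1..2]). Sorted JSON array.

Convert to CNF:
  S -> T0 A | T0 B | a
  A -> A B | T0 T0
  B -> T1 T0 | T1 T1
  T0 -> b
  T1 -> a

Fill CYK table bottom-up, restricted to cells inside w[1..2]:
  T[1,1] 'a' = {S,T1}  orig:{S}
  T[2,2] 'a' = {S,T1}  orig:{S}
  T[1,2] 'aa' = {B}

Original NTs in T[1,2] deriving "aa": ["B"]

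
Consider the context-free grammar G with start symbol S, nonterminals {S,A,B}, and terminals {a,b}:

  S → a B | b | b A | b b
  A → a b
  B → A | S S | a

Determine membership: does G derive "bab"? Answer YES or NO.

CNF form of G:
  S -> T0 B | T1 A | T1 T1 | b
  A -> T0 T1
  B -> S S | T0 T1 | a
  T0 -> a
  T1 -> b

Fill CYK table bottom-up:
  T[0,0] 'b' = {S,T1}  orig:{S}
  T[1,1] 'a' = {B,T0}  orig:{B}
  T[2,2] 'b' = {S,T1}  orig:{S}
  T[0,1] 'ba' = ∅
  T[1,2] 'ab' = {A,B}
  T[0,2] 'bab' = {S}

S ∈ T[0,2] ⇒ YES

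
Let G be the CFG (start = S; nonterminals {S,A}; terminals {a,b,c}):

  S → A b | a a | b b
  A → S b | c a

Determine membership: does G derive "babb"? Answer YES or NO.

CNF form of G:
  S -> A T0 | T0 T0 | T2 T2
  A -> S T0 | T1 T2
  T0 -> b
  T1 -> c
  T2 -> a

CYK table (by increasing span):
  [0..0]={T0}  "b"  orig:{}
  [1..1]={T2}  "a"  orig:{}
  [2..2]={T0}  "b"  orig:{}
  [3..3]={T0}  "b"  orig:{}
  [0..1]=∅  "ba"
  [1..2]=∅  "ab"
  [2..3]={S}  "bb"
  [0..2]=∅  "bab"
  [1..3]=∅  "abb"
  [0..3]=∅  "babb"

S ∉ T[0,3] ⇒ NO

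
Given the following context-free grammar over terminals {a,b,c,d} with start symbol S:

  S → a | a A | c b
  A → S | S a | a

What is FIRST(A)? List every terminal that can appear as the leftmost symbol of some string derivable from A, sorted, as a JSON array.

FIRST sets, iterate to fixpoint:
pass 1:
  A via A→a: +{a}
  S via S→a: +{a}
  S via S→c b: +{c}
  FIRST(S)={a,c}  FIRST(A)={a}
pass 2:
  A via A→S: +{c}
  FIRST(S)={a,c}  FIRST(A)={a,c}
pass 3: — fixpoint
  FIRST(S)={a,c}  FIRST(A)={a,c}

FIRST(A) = ["a", "c"]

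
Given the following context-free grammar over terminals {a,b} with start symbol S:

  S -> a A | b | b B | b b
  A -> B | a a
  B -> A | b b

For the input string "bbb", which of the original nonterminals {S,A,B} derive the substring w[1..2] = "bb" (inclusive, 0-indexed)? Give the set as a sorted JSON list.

Convert to CNF:
  S -> T0 A | T1 B | T1 T1 | b
  A -> T0 T0 | T1 T1
  B -> T0 T0 | T1 T1
  T0 -> a
  T1 -> b

CYK fill, restricted to cells inside w[1..2]:
  [1..1]={S,T1}  "b"  orig:{S}
  [2..2]={S,T1}  "b"  orig:{S}
  [1..2]={A,B,S}  "bb"

Original NTs in T[1,2] deriving "bb": ["A", "B", "S"]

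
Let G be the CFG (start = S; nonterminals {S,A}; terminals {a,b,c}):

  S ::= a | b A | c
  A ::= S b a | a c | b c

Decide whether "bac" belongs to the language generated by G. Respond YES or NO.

Convert to CNF:
  S -> T0 A | a | c
  A -> S X3 | T0 T2 | T1 T2
  T0 -> b
  T1 -> a
  T2 -> c
  X3 -> T0 T1

CYK fill:
  [0..0]={T0}  "b"  orig:{}
  [1..1]={S,T1}  "a"  orig:{S}
  [2..2]={S,T2}  "c"  orig:{S}
  [0..1]={X3}  "ba"  orig:{}
  [1..2]={A}  "ac"
  [0..2]={S}  "bac"

S ∈ T[0,2] ⇒ YES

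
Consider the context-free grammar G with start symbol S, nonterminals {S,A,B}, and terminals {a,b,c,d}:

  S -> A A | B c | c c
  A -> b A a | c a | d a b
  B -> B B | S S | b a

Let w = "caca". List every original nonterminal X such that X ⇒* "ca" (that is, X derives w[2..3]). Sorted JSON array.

Convert to CNF:
  S -> A A | B T2 | T2 T2
  A -> T0 X4 | T2 T1 | T3 X5
  B -> B B | S S | T0 T1
  T0 -> b
  T1 -> a
  T2 -> c
  T3 -> d
  X4 -> A T1
  X5 -> T1 T0

Fill CYK table bottom-up — only the sub-triangle for w[2..3]:
  T[2,2] 'c' = {T2}  orig:{}
  T[3,3] 'a' = {T1}  orig:{}
  T[2,3] 'ca' = {A}

Original NTs in T[2,3] deriving "ca": ["A"]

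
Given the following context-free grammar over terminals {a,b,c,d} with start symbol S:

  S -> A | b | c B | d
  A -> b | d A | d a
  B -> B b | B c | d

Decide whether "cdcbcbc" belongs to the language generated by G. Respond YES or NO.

Convert to CNF:
  S -> T0 A | T0 T1 | T3 B | b | d
  A -> T0 A | T0 T1 | b
  B -> B T2 | B T3 | d
  T0 -> d
  T1 -> a
  T2 -> b
  T3 -> c

Fill CYK table bottom-up:
  [0..0]={T3}  "c"  orig:{}
  [1..1]={B,S,T0}  "d"  orig:{B,S}
  [2..2]={T3}  "c"  orig:{}
  [3..3]={A,S,T2}  "b"  orig:{A,S}
  [4..4]={T3}  "c"  orig:{}
  [5..5]={A,S,T2}  "b"  orig:{A,S}
  [6..6]={T3}  "c"  orig:{}
  [0..1]={S}  "cd"
  [1..2]={B}  "dc"
  [2..3]=∅  "cb"
  [3..4]=∅  "bc"
  [4..5]=∅  "cb"
  [5..6]=∅  "bc"
  [0..2]={S}  "cdc"
  [1..3]={B}  "dcb"
  [2..4]=∅  "cbc"
  [3..5]=∅  "bcb"
  [4..6]=∅  "cbc"
  [0..3]={S}  "cdcb"
  [1..4]={B}  "dcbc"
  [2..5]=∅  "cbcb"
  [3..6]=∅  "bcbc"
  [0..4]={S}  "cdcbc"
  [1..5]={B}  "dcbcb"
  [2..6]=∅  "cbcbc"
  [0..5]={S}  "cdcbcb"
  [1..6]={B}  "dcbcbc"
  [0..6]={S}  "cdcbcbc"

S ∈ T[0,6] ⇒ YES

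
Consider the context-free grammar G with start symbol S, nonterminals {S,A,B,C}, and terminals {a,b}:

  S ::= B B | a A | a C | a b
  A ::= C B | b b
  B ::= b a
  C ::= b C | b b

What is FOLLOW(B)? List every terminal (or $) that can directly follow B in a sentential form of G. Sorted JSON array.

FIRST iteration:
pass 1:
  A via A→b b: +{b}
  B via B→b a: +{b}
  C via C→b C: +{b}
  S via S→B B: +{b}
  S via S→a A: +{a}
  S: {a,b}  A: {b}  B: {b}  C: {b}
pass 2: (stable)
  S: {a,b}  A: {b}  B: {b}  C: {b}

FOLLOW iteration:
FOLLOW(S) := {$}
iter 1:
  A→C B: FOLLOW(C) ⊇ FIRST(B) = {b}; new: +{b}
  S→B B: FOLLOW(B) ⊇ FIRST(B) = {b}; new: +{b}
  S→B B: FOLLOW(B) ⊇ FOLLOW(S) ⊇ {$}; new: +{$}
  S→a A: FOLLOW(A) ⊇ FOLLOW(S) ⊇ {$}; new: +{$}
  S→a C: FOLLOW(C) ⊇ FOLLOW(S) ⊇ {$}; new: +{$}
  FOLLOW[S]={$}  FOLLOW[A]={$}  FOLLOW[B]={$,b}  FOLLOW[C]={$,b}
iter 2: — fixpoint
  FOLLOW[S]={$}  FOLLOW[A]={$}  FOLLOW[B]={$,b}  FOLLOW[C]={$,b}

FOLLOW(B) = ["$", "b"]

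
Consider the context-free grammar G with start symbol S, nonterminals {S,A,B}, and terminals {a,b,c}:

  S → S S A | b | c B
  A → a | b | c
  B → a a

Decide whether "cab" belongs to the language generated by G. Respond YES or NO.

CNF form of G:
  S -> S X2 | T1 B | b
  A -> a | b | c
  B -> T0 T0
  T0 -> a
  T1 -> c
  X2 -> S A

Fill CYK table bottom-up:
  T[0,0] 'c' = {A,T1}  orig:{A}
  T[1,1] 'a' = {A,T0}  orig:{A}
  T[2,2] 'b' = {A,S}
  T[0,1] 'ca' = ∅
  T[1,2] 'ab' = ∅
  T[0,2] 'cab' = ∅

S ∉ T[0,2] ⇒ NO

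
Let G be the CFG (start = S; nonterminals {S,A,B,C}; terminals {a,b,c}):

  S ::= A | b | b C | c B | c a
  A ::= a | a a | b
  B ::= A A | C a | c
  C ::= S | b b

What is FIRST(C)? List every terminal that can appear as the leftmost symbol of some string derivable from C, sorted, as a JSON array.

FIRST iteration:
round 1:
  A via A→a: +{a}
  A via A→b: +{b}
  B via B→A A: +{a,b}
  B via B→c: +{c}
  C via C→b b: +{b}
  S via S→A: +{a,b}
  S via S→c B: +{c}
  S: {a,b,c}  A: {a,b}  B: {a,b,c}  C: {b}
round 2:
  C via C→S: +{a,c}
  S: {a,b,c}  A: {a,b}  B: {a,b,c}  C: {a,b,c}
round 3: done
  S: {a,b,c}  A: {a,b}  B: {a,b,c}  C: {a,b,c}

FIRST(C) = ["a", "b", "c"]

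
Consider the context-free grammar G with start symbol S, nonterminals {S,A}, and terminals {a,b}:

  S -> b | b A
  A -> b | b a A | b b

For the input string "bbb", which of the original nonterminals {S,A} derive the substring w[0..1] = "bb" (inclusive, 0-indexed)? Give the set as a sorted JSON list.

Convert to CNF:
  S -> T0 A | b
  A -> T0 T0 | T0 X2 | b
  T0 -> b
  T1 -> a
  X2 -> T1 A

Fill CYK table bottom-up (cells [i..j] with 0 ≤ i ≤ j ≤ 1 only):
  [0..0]={A,S,T0}  "b"  orig:{A,S}
  [1..1]={A,S,T0}  "b"  orig:{A,S}
  [0..1]={A,S}  "bb"

Original NTs in T[0,1] deriving "bb": ["A", "S"]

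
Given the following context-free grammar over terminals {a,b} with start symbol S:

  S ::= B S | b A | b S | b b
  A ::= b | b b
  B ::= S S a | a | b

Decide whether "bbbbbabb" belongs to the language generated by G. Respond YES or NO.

CNF form of G:
  S -> B S | T0 A | T0 S | T0 T0
  A -> T0 T0 | b
  B -> S X2 | a | b
  T0 -> b
  T1 -> a
  X2 -> S T1

CYK table (by increasing span):
  cell(0,0) b: {A,B,T0}  orig:{A,B}
  cell(1,1) b: {A,B,T0}  orig:{A,B}
  cell(2,2) b: {A,B,T0}  orig:{A,B}
  cell(3,3) b: {A,B,T0}  orig:{A,B}
  cell(4,4) b: {A,B,T0}  orig:{A,B}
  cell(5,5) a: {B,T1}  orig:{B}
  cell(6,6) b: {A,B,T0}  orig:{A,B}
  cell(7,7) b: {A,B,T0}  orig:{A,B}
  cell(0,1) bb: {A,S}
  cell(1,2) bb: {A,S}
  cell(2,3) bb: {A,S}
  cell(3,4) bb: {A,S}
  cell(4,5) ba: ∅
  cell(5,6) ab: ∅
  cell(6,7) bb: {A,S}
  cell(0,2) bbb: {S}
  cell(1,3) bbb: {S}
  cell(2,4) bbb: {S}
  cell(3,5) bba: {X2}  orig:{}
  cell(4,6) bab: ∅
  cell(5,7) abb: {S}
  cell(0,3) bbbb: {S}
  cell(1,4) bbbb: {S}
  cell(2,5) bbba: {X2}  orig:{}
  cell(3,6) bbab: ∅
  cell(4,7) babb: {S}
  cell(0,4) bbbbb: {S}
  cell(1,5) bbbba: {B,X2}  orig:{B}
  cell(2,6) bbbab: ∅
  cell(3,7) bbabb: {S}
  cell(0,5) bbbbba: {B,X2}  orig:{B}
  cell(1,6) bbbbab: ∅
  cell(2,7) bbbabb: {S}
  cell(0,6) bbbbbab: ∅
  cell(1,7) bbbbabb: {S}
  cell(0,7) bbbbbabb: {S}

S ∈ T[0,7] ⇒ YES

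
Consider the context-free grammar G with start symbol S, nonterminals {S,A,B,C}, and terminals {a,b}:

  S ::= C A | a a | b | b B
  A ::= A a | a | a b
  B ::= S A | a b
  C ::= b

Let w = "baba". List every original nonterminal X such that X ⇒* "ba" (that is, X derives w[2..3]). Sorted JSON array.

Convert to CNF:
  S -> C A | T0 T0 | T1 B | b
  A -> A T0 | T0 T1 | a
  B -> S A | T0 T1
  C -> b
  T0 -> a
  T1 -> b

CYK table (by increasing span), restricted to cells inside w[2..3]:
  cell(2,2) b: {C,S,T1}  orig:{C,S}
  cell(3,3) a: {A,T0}  orig:{A}
  cell(2,3) ba: {B,S}

Original NTs in T[2,3] deriving "ba": ["B", "S"]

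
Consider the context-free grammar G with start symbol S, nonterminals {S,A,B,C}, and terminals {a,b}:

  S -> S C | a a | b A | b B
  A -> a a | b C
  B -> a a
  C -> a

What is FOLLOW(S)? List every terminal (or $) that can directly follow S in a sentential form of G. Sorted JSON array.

Compute FIRST by fixpoint:
pass 1:
  A via A→a a: +{a}
  A via A→b C: +{b}
  B via B→a a: +{a}
  C via C→a: +{a}
  S via S→a a: +{a}
  S via S→b A: +{b}
  S: {a,b}  A: {a,b}  B: {a}  C: {a}
pass 2: done
  S: {a,b}  A: {a,b}  B: {a}  C: {a}

Compute FOLLOW by fixpoint:
FOLLOW(S) := {$}
[1]
  S→S C: FOLLOW(S) ⊇ FIRST(C) = {a}; new: +{a}
  S→S C: FOLLOW(C) ⊇ FOLLOW(S) ⊇ {$,a}; new: +{$,a}
  S→b A: FOLLOW(A) ⊇ FOLLOW(S) ⊇ {$,a}; new: +{$,a}
  S→b B: FOLLOW(B) ⊇ FOLLOW(S) ⊇ {$,a}; new: +{$,a}
  FOLLOW(S)={$,a}  FOLLOW(A)={$,a}  FOLLOW(B)={$,a}  FOLLOW(C)={$,a}
[2] — fixpoint
  FOLLOW(S)={$,a}  FOLLOW(A)={$,a}  FOLLOW(B)={$,a}  FOLLOW(C)={$,a}

FOLLOW(S) = ["$", "a"]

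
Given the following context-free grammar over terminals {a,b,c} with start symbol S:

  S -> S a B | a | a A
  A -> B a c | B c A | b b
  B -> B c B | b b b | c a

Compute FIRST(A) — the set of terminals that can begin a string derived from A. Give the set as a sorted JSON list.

FIRST sets, iterate to fixpoint:
round 1:
  A via A→b b: +{b}
  B via B→b b b: +{b}
  B via B→c a: +{c}
  S via S→a: +{a}
  S: {a}  A: {b}  B: {b,c}
round 2:
  A via A→B a c: +{c}
  S: {a}  A: {b,c}  B: {b,c}
round 3: (no change)
  S: {a}  A: {b,c}  B: {b,c}

FIRST(A) = ["b", "c"]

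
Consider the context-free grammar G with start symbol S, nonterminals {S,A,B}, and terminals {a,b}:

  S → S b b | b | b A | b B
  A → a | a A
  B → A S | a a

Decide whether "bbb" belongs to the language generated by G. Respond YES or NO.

CNF form of G:
  S -> S X2 | T1 A | T1 B | b
  A -> T0 A | a
  B -> A S | T0 T0
  T0 -> a
  T1 -> b
  X2 -> T1 T1

Fill CYK table bottom-up:
  T[0,0] 'b' = {S,T1}  orig:{S}
  T[1,1] 'b' = {S,T1}  orig:{S}
  T[2,2] 'b' = {S,T1}  orig:{S}
  T[0,1] 'bb' = {X2}  orig:{}
  T[1,2] 'bb' = {X2}  orig:{}
  T[0,2] 'bbb' = {S}

S ∈ T[0,2] ⇒ YES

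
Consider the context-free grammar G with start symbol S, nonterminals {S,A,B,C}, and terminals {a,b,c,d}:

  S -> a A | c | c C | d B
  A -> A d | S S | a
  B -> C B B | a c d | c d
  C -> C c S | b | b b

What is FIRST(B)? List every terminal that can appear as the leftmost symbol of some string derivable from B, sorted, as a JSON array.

FIRST sets, iterate to fixpoint:
pass 1:
  A via A→a: +{a}
  B via B→a c d: +{a}
  B via B→c d: +{c}
  C via C→b: +{b}
  S via S→a A: +{a}
  S via S→c: +{c}
  S via S→d B: +{d}
  FIRST[S]={a,c,d}  FIRST[A]={a}  FIRST[B]={a,c}  FIRST[C]={b}
pass 2:
  A via A→S S: +{c,d}
  B via B→C B B: +{b}
  FIRST[S]={a,c,d}  FIRST[A]={a,c,d}  FIRST[B]={a,b,c}  FIRST[C]={b}
pass 3: done
  FIRST[S]={a,c,d}  FIRST[A]={a,c,d}  FIRST[B]={a,b,c}  FIRST[C]={b}

FIRST(B) = ["a", "b", "c"]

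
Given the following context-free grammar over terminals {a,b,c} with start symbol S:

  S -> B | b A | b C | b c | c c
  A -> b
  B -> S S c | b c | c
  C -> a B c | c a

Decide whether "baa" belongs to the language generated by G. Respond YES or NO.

Convert to CNF:
  S -> S X5 | T0 T0 | T1 A | T1 C | T1 T0 | c
  A -> b
  B -> S X3 | T1 T0 | c
  C -> T0 T2 | T2 X4
  T0 -> c
  T1 -> b
  T2 -> a
  X3 -> S T0
  X4 -> B T0
  X5 -> S T0

CYK fill:
  cell(0,0) b: {A,T1}  orig:{A}
  cell(1,1) a: {T2}  orig:{}
  cell(2,2) a: {T2}  orig:{}
  cell(0,1) ba: ∅
  cell(1,2) aa: ∅
  cell(0,2) baa: ∅

S ∉ T[0,2] ⇒ NO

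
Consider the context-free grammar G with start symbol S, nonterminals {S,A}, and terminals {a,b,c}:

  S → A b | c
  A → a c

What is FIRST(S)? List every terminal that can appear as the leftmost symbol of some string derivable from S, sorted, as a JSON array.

FIRST sets, iterate to fixpoint:
iter 1:
  A via A→a c: +{a}
  S via S→A b: +{a}
  S via S→c: +{c}
  FIRST(S)={a,c}  FIRST(A)={a}
iter 2: (stable)
  FIRST(S)={a,c}  FIRST(A)={a}

FIRST(S) = ["a", "c"]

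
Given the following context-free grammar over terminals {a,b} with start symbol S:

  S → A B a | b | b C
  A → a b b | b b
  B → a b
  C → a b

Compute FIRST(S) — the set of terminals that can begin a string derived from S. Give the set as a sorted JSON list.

FIRST iteration:
[1]
  A via A→a b b: +{a}
  A via A→b b: +{b}
  B via B→a b: +{a}
  C via C→a b: +{a}
  S via S→A B a: +{a,b}
  S: {a,b}  A: {a,b}  B: {a}  C: {a}
[2] — fixpoint
  S: {a,b}  A: {a,b}  B: {a}  C: {a}

FIRST(S) = ["a", "b"]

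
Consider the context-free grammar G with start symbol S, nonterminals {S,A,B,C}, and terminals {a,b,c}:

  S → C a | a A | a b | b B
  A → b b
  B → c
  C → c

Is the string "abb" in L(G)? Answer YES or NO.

CNF form of G:
  S -> C T1 | T0 B | T1 A | T1 T0
  A -> T0 T0
  B -> c
  C -> c
  T0 -> b
  T1 -> a

Fill CYK table bottom-up:
  T[0,0] 'a' = {T1}  orig:{}
  T[1,1] 'b' = {T0}  orig:{}
  T[2,2] 'b' = {T0}  orig:{}
  T[0,1] 'ab' = {S}
  T[1,2] 'bb' = {A}
  T[0,2] 'abb' = {S}

S ∈ T[0,2] ⇒ YES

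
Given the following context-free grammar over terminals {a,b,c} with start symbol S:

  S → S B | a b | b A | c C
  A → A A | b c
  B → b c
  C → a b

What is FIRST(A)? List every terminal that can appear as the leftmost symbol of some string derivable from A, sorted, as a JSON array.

FIRST iteration:
iter 1:
  A via A→b c: +{b}
  B via B→b c: +{b}
  C via C→a b: +{a}
  S via S→a b: +{a}
  S via S→b A: +{b}
  S via S→c C: +{c}
  S: {a,b,c}  A: {b}  B: {b}  C: {a}
iter 2: — fixpoint
  S: {a,b,c}  A: {b}  B: {b}  C: {a}

FIRST(A) = ["b"]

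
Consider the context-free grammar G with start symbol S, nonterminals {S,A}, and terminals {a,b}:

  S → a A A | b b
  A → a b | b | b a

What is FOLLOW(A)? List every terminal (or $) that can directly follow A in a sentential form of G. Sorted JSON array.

Compute FIRST by fixpoint:
[1]
  A via A→a b: +{a}
  A via A→b: +{b}
  S via S→a A A: +{a}
  S via S→b b: +{b}
  FIRST(S)={a,b}  FIRST(A)={a,b}
[2] done
  FIRST(S)={a,b}  FIRST(A)={a,b}

FOLLOW sets:
initialize: $ ∈ FOLLOW(S)
iter 1:
  S→a A A: FOLLOW(A) ⊇ FIRST(A) = {a,b}; new: +{a,b}
  S→a A A: FOLLOW(A) ⊇ FOLLOW(S) ⊇ {$}; new: +{$}
  FOLLOW[S]={$}  FOLLOW[A]={$,a,b}
iter 2: done
  FOLLOW[S]={$}  FOLLOW[A]={$,a,b}

FOLLOW(A) = ["$", "a", "b"]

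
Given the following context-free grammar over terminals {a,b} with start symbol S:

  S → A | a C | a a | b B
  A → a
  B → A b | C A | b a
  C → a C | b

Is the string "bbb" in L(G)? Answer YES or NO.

Convert to CNF:
  S -> T0 B | T1 C | T1 T1 | a
  A -> a
  B -> A T0 | C A | T0 T1
  C -> T1 C | b
  T0 -> b
  T1 -> a

CYK table (by increasing span):
  cell(0,0) b: {C,T0}  orig:{C}
  cell(1,1) b: {C,T0}  orig:{C}
  cell(2,2) b: {C,T0}  orig:{C}
  cell(0,1) bb: ∅
  cell(1,2) bb: ∅
  cell(0,2) bbb: ∅

S ∉ T[0,2] ⇒ NO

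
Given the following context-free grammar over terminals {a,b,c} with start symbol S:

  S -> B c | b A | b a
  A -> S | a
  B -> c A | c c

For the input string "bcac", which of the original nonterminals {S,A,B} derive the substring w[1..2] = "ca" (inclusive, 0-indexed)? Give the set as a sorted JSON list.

Convert to CNF:
  S -> B T0 | T1 A | T1 T2
  A -> B T0 | T1 A | T1 T2 | a
  B -> T0 A | T0 T0
  T0 -> c
  T1 -> b
  T2 -> a

CYK fill — only the sub-triangle for w[1..2]:
  cell(1,1) c: {T0}  orig:{}
  cell(2,2) a: {A,T2}  orig:{A}
  cell(1,2) ca: {B}

Original NTs in T[1,2] deriving "ca": ["B"]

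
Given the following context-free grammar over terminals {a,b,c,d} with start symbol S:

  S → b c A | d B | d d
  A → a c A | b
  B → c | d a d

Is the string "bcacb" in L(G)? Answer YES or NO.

CNF form of G:
  S -> T2 B | T2 T2 | T3 X6
  A -> T0 X4 | b
  B -> T2 X5 | c
  T0 -> a
  T1 -> c
  T2 -> d
  T3 -> b
  X4 -> T1 A
  X5 -> T0 T2
  X6 -> T1 A

CYK fill:
  T[0,0] 'b' = {A,T3}  orig:{A}
  T[1,1] 'c' = {B,T1}  orig:{B}
  T[2,2] 'a' = {T0}  orig:{}
  T[3,3] 'c' = {B,T1}  orig:{B}
  T[4,4] 'b' = {A,T3}  orig:{A}
  T[0,1] 'bc' = ∅
  T[1,2] 'ca' = ∅
  T[2,3] 'ac' = ∅
  T[3,4] 'cb' = {X4,X6}  orig:{}
  T[0,2] 'bca' = ∅
  T[1,3] 'cac' = ∅
  T[2,4] 'acb' = {A}
  T[0,3] 'bcac' = ∅
  T[1,4] 'cacb' = {X4,X6}  orig:{}
  T[0,4] 'bcacb' = {S}

S ∈ T[0,4] ⇒ YES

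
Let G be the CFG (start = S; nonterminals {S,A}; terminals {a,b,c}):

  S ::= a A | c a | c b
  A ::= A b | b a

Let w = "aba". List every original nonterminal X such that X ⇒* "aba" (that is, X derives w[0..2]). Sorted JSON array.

CNF form of G:
  S -> T1 A | T2 T0 | T2 T1
  A -> A T0 | T0 T1
  T0 -> b
  T1 -> a
  T2 -> c

Fill CYK table bottom-up — only the sub-triangle for w[0..2]:
  T[0,0] 'a' = {T1}  orig:{}
  T[1,1] 'b' = {T0}  orig:{}
  T[2,2] 'a' = {T1}  orig:{}
  T[0,1] 'ab' = ∅
  T[1,2] 'ba' = {A}
  T[0,2] 'aba' = {S}

Original NTs in T[0,2] deriving "aba": ["S"]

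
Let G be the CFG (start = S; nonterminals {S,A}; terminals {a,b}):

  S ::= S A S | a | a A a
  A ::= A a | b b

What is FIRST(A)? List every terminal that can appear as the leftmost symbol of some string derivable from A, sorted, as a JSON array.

Compute FIRST by fixpoint:
[1]
  A via A→b b: +{b}
  S via S→a: +{a}
  FIRST[S]={a}  FIRST[A]={b}
[2] (no change)
  FIRST[S]={a}  FIRST[A]={b}

FIRST(A) = ["b"]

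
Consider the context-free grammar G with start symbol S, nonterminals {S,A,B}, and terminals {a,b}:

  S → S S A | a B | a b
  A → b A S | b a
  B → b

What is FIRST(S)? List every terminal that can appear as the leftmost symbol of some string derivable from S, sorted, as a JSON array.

Compute FIRST by fixpoint:
pass 1:
  A via A→b A S: +{b}
  B via B→b: +{b}
  S via S→a B: +{a}
  S: {a}  A: {b}  B: {b}
pass 2: done
  S: {a}  A: {b}  B: {b}

FIRST(S) = ["a"]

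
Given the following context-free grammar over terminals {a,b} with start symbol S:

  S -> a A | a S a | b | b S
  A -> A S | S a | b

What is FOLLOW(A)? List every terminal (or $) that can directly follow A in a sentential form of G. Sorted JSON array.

FIRST sets, iterate to fixpoint:
iter 1:
  A via A→b: +{b}
  S via S→a A: +{a}
  S via S→b: +{b}
  S: {a,b}  A: {b}
iter 2:
  A via A→S a: +{a}
  S: {a,b}  A: {a,b}
iter 3: (no change)
  S: {a,b}  A: {a,b}

FOLLOW sets:
FOLLOW(S) := {$}
iter 1:
  A→A S: FOLLOW(A) ⊇ FIRST(S) = {a,b}; new: +{a,b}
  A→A S: FOLLOW(S) ⊇ FOLLOW(A) ⊇ {a,b}; new: +{a,b}
  S→a A: FOLLOW(A) ⊇ FOLLOW(S) ⊇ {$,a,b}; new: +{$}
  FOLLOW[S]={$,a,b}  FOLLOW[A]={$,a,b}
iter 2: (no change)
  FOLLOW[S]={$,a,b}  FOLLOW[A]={$,a,b}

FOLLOW(A) = ["$", "a", "b"]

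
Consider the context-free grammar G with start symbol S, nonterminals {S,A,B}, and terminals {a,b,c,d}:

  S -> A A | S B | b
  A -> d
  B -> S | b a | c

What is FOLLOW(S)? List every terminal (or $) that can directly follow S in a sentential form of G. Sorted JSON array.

FIRST iteration:
[1]
  A via A→d: +{d}
  B via B→b a: +{b}
  B via B→c: +{c}
  S via S→A A: +{d}
  S via S→b: +{b}
  FIRST(S)={b,d}  FIRST(A)={d}  FIRST(B)={b,c}
[2]
  B via B→S: +{d}
  FIRST(S)={b,d}  FIRST(A)={d}  FIRST(B)={b,c,d}
[3] — fixpoint
  FIRST(S)={b,d}  FIRST(A)={d}  FIRST(B)={b,c,d}

Compute FOLLOW by fixpoint:
initialize: $ ∈ FOLLOW(S)
round 1:
  S→A A: FOLLOW(A) ⊇ FIRST(A) = {d}; new: +{d}
  S→A A: FOLLOW(A) ⊇ FOLLOW(S) ⊇ {$}; new: +{$}
  S→S B: FOLLOW(S) ⊇ FIRST(B) = {b,c,d}; new: +{b,c,d}
  S→S B: FOLLOW(B) ⊇ FOLLOW(S) ⊇ {$,b,c,d}; new: +{$,b,c,d}
  FOLLOW(S)={$,b,c,d}  FOLLOW(A)={$,d}  FOLLOW(B)={$,b,c,d}
round 2:
  S→A A: FOLLOW(A) ⊇ FOLLOW(S) ⊇ {$,b,c,d}; new: +{b,c}
  FOLLOW(S)={$,b,c,d}  FOLLOW(A)={$,b,c,d}  FOLLOW(B)={$,b,c,d}
round 3: done
  FOLLOW(S)={$,b,c,d}  FOLLOW(A)={$,b,c,d}  FOLLOW(B)={$,b,c,d}

FOLLOW(S) = ["$", "b", "c", "d"]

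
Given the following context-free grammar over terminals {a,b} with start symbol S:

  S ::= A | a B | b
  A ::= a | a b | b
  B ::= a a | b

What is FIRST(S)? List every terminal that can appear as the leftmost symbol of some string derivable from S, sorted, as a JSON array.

FIRST iteration:
round 1:
  A via A→a: +{a}
  A via A→b: +{b}
  B via B→a a: +{a}
  B via B→b: +{b}
  S via S→A: +{a,b}
  FIRST[S]={a,b}  FIRST[A]={a,b}  FIRST[B]={a,b}
round 2: — fixpoint
  FIRST[S]={a,b}  FIRST[A]={a,b}  FIRST[B]={a,b}

FIRST(S) = ["a", "b"]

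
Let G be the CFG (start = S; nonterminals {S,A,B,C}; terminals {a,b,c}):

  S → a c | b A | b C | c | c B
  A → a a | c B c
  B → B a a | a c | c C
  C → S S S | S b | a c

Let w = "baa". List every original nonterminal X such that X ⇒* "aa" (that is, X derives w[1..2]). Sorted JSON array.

CNF form of G:
  S -> T0 T1 | T1 B | T2 A | T2 C | c
  A -> T0 T0 | T1 X3
  B -> B X4 | T0 T1 | T1 C
  C -> S T2 | S X5 | T0 T1
  T0 -> a
  T1 -> c
  T2 -> b
  X3 -> B T1
  X4 -> T0 T0
  X5 -> S S

CYK fill (cells [i..j] with 1 ≤ i ≤ j ≤ 2 only):
  [1..1]={T0}  "a"  orig:{}
  [2..2]={T0}  "a"  orig:{}
  [1..2]={A,X4}  "aa"  orig:{A}

Original NTs in T[1,2] deriving "aa": ["A"]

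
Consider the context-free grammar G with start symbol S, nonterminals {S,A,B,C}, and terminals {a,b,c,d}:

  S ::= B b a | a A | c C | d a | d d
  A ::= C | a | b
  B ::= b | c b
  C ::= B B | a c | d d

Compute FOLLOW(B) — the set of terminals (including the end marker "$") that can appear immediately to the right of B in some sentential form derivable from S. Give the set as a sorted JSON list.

Compute FIRST by fixpoint:
round 1:
  A via A→a: +{a}
  A via A→b: +{b}
  B via B→b: +{b}
  B via B→c b: +{c}
  C via C→B B: +{b,c}
  C via C→a c: +{a}
  C via C→d d: +{d}
  S via S→B b a: +{b,c}
  S via S→a A: +{a}
  S via S→d a: +{d}
  FIRST(S)={a,b,c,d}  FIRST(A)={a,b}  FIRST(B)={b,c}  FIRST(C)={a,b,c,d}
round 2:
  A via A→C: +{c,d}
  FIRST(S)={a,b,c,d}  FIRST(A)={a,b,c,d}  FIRST(B)={b,c}  FIRST(C)={a,b,c,d}
round 3: done
  FIRST(S)={a,b,c,d}  FIRST(A)={a,b,c,d}  FIRST(B)={b,c}  FIRST(C)={a,b,c,d}

Compute FOLLOW by fixpoint:
seed FOLLOW(S) with $
[1]
  C→B B: FOLLOW(B) ⊇ FIRST(B) = {b,c}; new: +{b,c}
  S→a A: FOLLOW(A) ⊇ FOLLOW(S) ⊇ {$}; new: +{$}
  S→c C: FOLLOW(C) ⊇ FOLLOW(S) ⊇ {$}; new: +{$}
  S: {$}  A: {$}  B: {b,c}  C: {$}
[2]
  C→B B: FOLLOW(B) ⊇ FOLLOW(C) ⊇ {$}; new: +{$}
  S: {$}  A: {$}  B: {$,b,c}  C: {$}
[3] done
  S: {$}  A: {$}  B: {$,b,c}  C: {$}

FOLLOW(B) = ["$", "b", "c"]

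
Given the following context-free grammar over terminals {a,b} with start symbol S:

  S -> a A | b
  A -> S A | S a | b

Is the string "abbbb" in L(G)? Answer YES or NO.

CNF form of G:
  S -> T0 A | b
  A -> S A | S T0 | b
  T0 -> a

CYK fill:
  cell(0,0) a: {T0}  orig:{}
  cell(1,1) b: {A,S}
  cell(2,2) b: {A,S}
  cell(3,3) b: {A,S}
  cell(4,4) b: {A,S}
  cell(0,1) ab: {S}
  cell(1,2) bb: {A}
  cell(2,3) bb: {A}
  cell(3,4) bb: {A}
  cell(0,2) abb: {A,S}
  cell(1,3) bbb: {A}
  cell(2,4) bbb: {A}
  cell(0,3) abbb: {A,S}
  cell(1,4) bbbb: {A}
  cell(0,4) abbbb: {A,S}

S ∈ T[0,4] ⇒ YES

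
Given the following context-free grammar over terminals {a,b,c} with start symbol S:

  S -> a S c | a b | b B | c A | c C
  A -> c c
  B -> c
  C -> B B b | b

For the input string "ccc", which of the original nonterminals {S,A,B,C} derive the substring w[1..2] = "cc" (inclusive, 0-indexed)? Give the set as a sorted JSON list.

CNF form of G:
  S -> T0 A | T0 C | T1 B | T2 T1 | T2 X4
  A -> T0 T0
  B -> c
  C -> B X3 | b
  T0 -> c
  T1 -> b
  T2 -> a
  X3 -> B T1
  X4 -> S T0

CYK table (by increasing span) — only the sub-triangle for w[1..2]:
  cell(1,1) c: {B,T0}  orig:{B}
  cell(2,2) c: {B,T0}  orig:{B}
  cell(1,2) cc: {A}

Original NTs in T[1,2] deriving "cc": ["A"]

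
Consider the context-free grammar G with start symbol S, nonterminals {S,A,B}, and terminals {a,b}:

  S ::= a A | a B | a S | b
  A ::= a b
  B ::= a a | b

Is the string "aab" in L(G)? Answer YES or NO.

CNF form of G:
  S -> T0 A | T0 B | T0 S | b
  A -> T0 T1
  B -> T0 T0 | b
  T0 -> a
  T1 -> b

CYK table (by increasing span):
  [0..0]={T0}  "a"  orig:{}
  [1..1]={T0}  "a"  orig:{}
  [2..2]={B,S,T1}  "b"  orig:{B,S}
  [0..1]={B}  "aa"
  [1..2]={A,S}  "ab"
  [0..2]={S}  "aab"

S ∈ T[0,2] ⇒ YES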